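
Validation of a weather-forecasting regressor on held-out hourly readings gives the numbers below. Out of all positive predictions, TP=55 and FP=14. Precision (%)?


Precision = TP/(TP+FP)
= 55/(55+14)
= 55/69 = 79.71%

79.71%


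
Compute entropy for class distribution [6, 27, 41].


Probabilities: [6/74, 27/74, 41/74] ≈ [0.0811, 0.3649, 0.5541]
H = -((6/74)·log₂(6/74) + (27/74)·log₂(27/74) + (41/74)·log₂(41/74))
  = 1.2966 bits

1.2966 bits


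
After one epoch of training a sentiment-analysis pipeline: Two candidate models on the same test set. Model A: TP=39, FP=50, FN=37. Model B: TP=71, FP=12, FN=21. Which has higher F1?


Model A: P=39/89=0.4382, R=39/76=0.5132, F1=2PR/(P+R)=2TP/(2TP+FP+FN)=78/165=0.4727
Model B: P=71/83=0.8554, R=71/92=0.7717, F1=2PR/(P+R)=2TP/(2TP+FP+FN)=142/175=0.8114
0.4727 < 0.8114 → Model B

Model B


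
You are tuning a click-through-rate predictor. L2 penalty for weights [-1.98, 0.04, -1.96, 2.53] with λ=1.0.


‖w‖₂² = (-1.98)² + (0.04)² + (-1.96)² + (2.53)²
     = 3.9204 + 0.0016 + 3.8416 + 6.4009
     = 14.1645
λ·‖w‖₂² = 1.0·14.1645 = 14.1645

14.1645


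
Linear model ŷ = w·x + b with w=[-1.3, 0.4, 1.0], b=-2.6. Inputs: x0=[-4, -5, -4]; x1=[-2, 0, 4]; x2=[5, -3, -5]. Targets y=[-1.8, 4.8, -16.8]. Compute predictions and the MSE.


ŷ0 = (-1.3)·(-4) + (0.4)·(-5) + (1.0)·(-4) - 2.6 = -3.4
ŷ1 = (-1.3)·(-2) + (0.4)·(0) + (1.0)·(4) - 2.6 = 4.0
ŷ2 = (-1.3)·(5) + (0.4)·(-3) + (1.0)·(-5) - 2.6 = -15.3
errors² = [2.56, 0.64, 2.25]
MSE = 5.4500/3 = 1.8167

1.8167


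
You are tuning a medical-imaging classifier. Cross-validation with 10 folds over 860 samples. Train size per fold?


Fold size = 860/10 = 86
Training per fold = 860 - 86 = 774

774


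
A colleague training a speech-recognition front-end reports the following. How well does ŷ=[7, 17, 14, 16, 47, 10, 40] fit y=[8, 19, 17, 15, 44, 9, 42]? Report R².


ȳ = 22
SS_res = Σ(y-ŷ)² = 29
SS_tot = Σ(y-ȳ)² = 1332
R² = 1 - SS_res/SS_tot = 1 - 0.0218 = 0.9782

0.9782


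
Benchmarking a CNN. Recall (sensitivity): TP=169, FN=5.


Recall = TP/(TP+FN)
= 169/(169+5)
= 169/174 = 97.13%

97.13%


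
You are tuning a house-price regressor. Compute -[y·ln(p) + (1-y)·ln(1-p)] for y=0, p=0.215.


BCE = -[y·ln(p) + (1-y)·ln(1-p)]
= -0 - 1·ln(1-0.215)
= -ln(0.785) = 0.2421

0.2421


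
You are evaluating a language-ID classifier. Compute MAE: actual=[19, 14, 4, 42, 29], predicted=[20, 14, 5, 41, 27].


Absolute errors: |19-20|=1, |14-14|=0, |4-5|=1, |42-41|=1, |29-27|=2
Sum = 5
MAE = 5/5 = 1

1


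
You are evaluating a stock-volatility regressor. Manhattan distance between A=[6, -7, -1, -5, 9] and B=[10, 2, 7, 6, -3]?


d = |6-10| + |-7-2| + |-1-7| + |-5-6| + |9+ 3|
  = 4 + 9 + 8 + 11 + 12
  = 44

44


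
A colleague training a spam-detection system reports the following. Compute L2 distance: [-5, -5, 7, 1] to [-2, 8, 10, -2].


d = √((-5+ 2)² + (-5-8)² + (7-10)² + (1+ 2)²)
  = √(9 + 169 + 9 + 9)
  = √196 = 14.0

14.0


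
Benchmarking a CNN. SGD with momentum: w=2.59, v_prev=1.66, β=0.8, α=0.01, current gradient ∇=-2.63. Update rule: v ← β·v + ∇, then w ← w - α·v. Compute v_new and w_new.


v_new = 0.8·1.66 - 2.63 = 1.328 - 2.63 = -1.302
w_new = 2.59 - 0.01·-1.302 = 2.59 + 0.01302 = 2.60302

v_new=-1.302, w_new=2.60302


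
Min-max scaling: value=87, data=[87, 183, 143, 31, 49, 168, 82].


min=31, max=183
(87-31)/(183-31) = 56/152 = 0.3684

0.3684


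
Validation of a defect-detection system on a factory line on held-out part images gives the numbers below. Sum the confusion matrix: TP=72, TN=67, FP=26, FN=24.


Total = TP + TN + FP + FN
= 72 + 67 + 26 + 24
= 189
(Predicted positive: 98, predicted negative: 91)

189


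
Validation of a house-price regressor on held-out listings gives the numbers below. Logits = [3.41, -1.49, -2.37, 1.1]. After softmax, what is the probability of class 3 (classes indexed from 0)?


Exponentials: e^3.41=30.2652, e^-1.49=0.2254, e^-2.37=0.0935, e^1.1=3.0042
Sum = 33.5883
Softmax = [0.9011, 0.0067, 0.0028, 0.0894]
p[3] = 3.0042/33.5883 = 0.0894

0.0894


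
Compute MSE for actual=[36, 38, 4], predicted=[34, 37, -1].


Squared errors: (36-34)²=4, (38-37)²=1, (4+ 1)²=25
Sum = 30
MSE = 30/3 = 10

10


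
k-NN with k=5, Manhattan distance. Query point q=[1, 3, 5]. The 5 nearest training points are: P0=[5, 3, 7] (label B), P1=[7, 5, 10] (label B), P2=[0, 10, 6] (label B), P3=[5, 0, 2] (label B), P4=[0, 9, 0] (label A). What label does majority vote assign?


d(q,P0) = 6  (label B)
d(q,P1) = 13  (label B)
d(q,P2) = 9  (label B)
d(q,P3) = 10  (label B)
d(q,P4) = 12  (label A)
Votes: A=1, B=4
Majority → B

B


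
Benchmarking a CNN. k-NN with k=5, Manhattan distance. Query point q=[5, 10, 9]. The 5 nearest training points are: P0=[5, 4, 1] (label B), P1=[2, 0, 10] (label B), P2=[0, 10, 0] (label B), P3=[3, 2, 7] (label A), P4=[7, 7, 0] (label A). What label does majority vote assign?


d(q,P0) = 14  (label B)
d(q,P1) = 14  (label B)
d(q,P2) = 14  (label B)
d(q,P3) = 12  (label A)
d(q,P4) = 14  (label A)
Votes: A=2, B=3
Majority → B

B


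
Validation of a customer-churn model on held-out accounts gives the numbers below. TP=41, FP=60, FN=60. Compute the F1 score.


Precision = 41/101 = 0.4059
Recall = 41/101 = 0.4059
F1 = 2·P·R/(P+R) = 2·TP/(2·TP+FP+FN) = 82/(82+60+60) = 82/202 = 0.4059

0.4059


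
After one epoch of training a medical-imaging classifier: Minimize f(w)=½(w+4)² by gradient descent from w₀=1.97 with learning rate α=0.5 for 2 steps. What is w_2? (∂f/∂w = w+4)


step 1: grad = 1.97+4 = 5.97; w = 1.97 - 0.5·(5.97) = -1.015
step 2: grad = -1.015+4 = 2.985; w = -1.015 - 0.5·(2.985) = -2.5075

-2.5075


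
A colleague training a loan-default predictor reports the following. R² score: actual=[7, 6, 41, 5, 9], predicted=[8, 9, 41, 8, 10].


ȳ = 13.6
SS_res = Σ(y-ŷ)² = 20
SS_tot = Σ(y-ȳ)² = 947.2
R² = 1 - SS_res/SS_tot = 1 - 0.0211 = 0.9789

0.9789


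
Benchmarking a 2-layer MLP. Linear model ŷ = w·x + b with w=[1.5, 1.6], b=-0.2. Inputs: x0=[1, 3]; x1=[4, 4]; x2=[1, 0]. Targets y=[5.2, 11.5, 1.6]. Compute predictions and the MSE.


ŷ0 = (1.5)·(1) + (1.6)·(3) - 0.2 = 6.1
ŷ1 = (1.5)·(4) + (1.6)·(4) - 0.2 = 12.2
ŷ2 = (1.5)·(1) + (1.6)·(0) - 0.2 = 1.3
errors² = [0.81, 0.49, 0.09]
MSE = 1.3900/3 = 0.4633

0.4633


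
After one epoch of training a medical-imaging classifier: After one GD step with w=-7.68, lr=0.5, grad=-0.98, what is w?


w_new = w - α·∇
= -7.68 - 0.5·-0.98
= -7.68 + 0.49
= -7.19

-7.19


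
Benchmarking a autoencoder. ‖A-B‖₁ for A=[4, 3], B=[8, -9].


d = |4-8| + |3+ 9|
  = 4 + 12
  = 16

16


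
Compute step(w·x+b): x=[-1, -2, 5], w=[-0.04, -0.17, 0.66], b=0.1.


z = (-1)·(-0.04) + (-2)·(-0.17) + (5)·(0.66) + 0.1
  = 3.78
step(z) = 1 (z≥0)

1


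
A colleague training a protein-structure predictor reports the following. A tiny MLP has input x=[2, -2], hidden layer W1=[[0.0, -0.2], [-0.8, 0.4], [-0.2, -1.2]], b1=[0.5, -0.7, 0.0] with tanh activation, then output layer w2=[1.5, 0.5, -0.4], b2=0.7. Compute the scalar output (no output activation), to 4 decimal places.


z1[0] = (0.0)·(2) + (-0.2)·(-2) + 0.5 = 0.9
z1[1] = (-0.8)·(2) + (0.4)·(-2) - 0.7 = -3.1
z1[2] = (-0.2)·(2) + (-1.2)·(-2) + 0.0 = 2.0
h = tanh(z1) = [0.7163, -0.9959, 0.964]
output = (1.5)·(0.7163) + (0.5)·(-0.9959) + (-0.4)·(0.964) + 0.7 = 0.8909

0.8909


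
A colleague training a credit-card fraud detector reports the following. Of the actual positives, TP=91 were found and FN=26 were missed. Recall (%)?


Recall = TP/(TP+FN)
= 91/(91+26)
= 91/117 = 77.78%

77.78%


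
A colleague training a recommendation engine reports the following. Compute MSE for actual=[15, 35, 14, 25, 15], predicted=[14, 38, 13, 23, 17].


Squared errors: (15-14)²=1, (35-38)²=9, (14-13)²=1, (25-23)²=4, (15-17)²=4
Sum = 19
MSE = 19/5 = 19/5

19/5


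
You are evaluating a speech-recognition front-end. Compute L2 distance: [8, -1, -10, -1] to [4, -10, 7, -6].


d = √((8-4)² + (-1+ 10)² + (-10-7)² + (-1+ 6)²)
  = √(16 + 81 + 289 + 25)
  = √411 = 20.2731

20.2731


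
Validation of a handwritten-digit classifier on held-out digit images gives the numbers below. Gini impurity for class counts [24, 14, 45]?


Probabilities: [24/83, 14/83, 45/83] ≈ [0.2892, 0.1687, 0.5422]
Σpᵢ² = (576 + 196 + 2025)/83² = 2797/6889
Gini = 1 - Σpᵢ² = 1 - 2797/6889 = 0.594

0.594


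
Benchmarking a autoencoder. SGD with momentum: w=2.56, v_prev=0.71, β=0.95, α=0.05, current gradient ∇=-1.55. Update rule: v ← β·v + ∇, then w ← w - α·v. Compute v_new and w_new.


v_new = 0.95·0.71 - 1.55 = 0.6745 - 1.55 = -0.8755
w_new = 2.56 - 0.05·-0.8755 = 2.56 + 0.043775 = 2.603775

v_new=-0.8755, w_new=2.603775


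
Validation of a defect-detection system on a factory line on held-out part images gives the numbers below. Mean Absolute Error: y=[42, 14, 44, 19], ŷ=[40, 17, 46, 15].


Absolute errors: |42-40|=2, |14-17|=3, |44-46|=2, |19-15|=4
Sum = 11
MAE = 11/4 = 11/4

11/4


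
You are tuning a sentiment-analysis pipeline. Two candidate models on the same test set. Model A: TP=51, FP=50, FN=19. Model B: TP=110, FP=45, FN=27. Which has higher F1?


Model A: P=51/101=0.505, R=51/70=0.7286, F1=2PR/(P+R)=2TP/(2TP+FP+FN)=102/171=0.5965
Model B: P=110/155=0.7097, R=110/137=0.8029, F1=2PR/(P+R)=2TP/(2TP+FP+FN)=220/292=0.7534
0.5965 < 0.7534 → Model B

Model B


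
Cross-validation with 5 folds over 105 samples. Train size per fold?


Fold size = 105/5 = 21
Training per fold = 105 - 21 = 84

84


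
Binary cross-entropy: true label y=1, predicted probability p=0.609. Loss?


BCE = -[y·ln(p) + (1-y)·ln(1-p)]
= -1·ln(0.609) - 0
= -ln(0.609) = 0.4959

0.4959


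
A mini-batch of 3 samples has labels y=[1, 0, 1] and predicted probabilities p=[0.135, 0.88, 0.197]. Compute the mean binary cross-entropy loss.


L[0] = -ln(0.135) = 2.0025
L[1] = -ln(1-0.88) = -ln(0.12) = 2.1203
L[2] = -ln(0.197) = 1.6246
mean = (2.0025 + 2.1203 + 1.6246)/3 = 1.9158

1.9158


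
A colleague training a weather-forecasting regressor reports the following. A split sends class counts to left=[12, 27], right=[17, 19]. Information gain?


Parent = [29, 46], H_parent = 0.9626
H_left = 0.8905 (n=39), H_right = 0.9978 (n=36)
H_children = (39/75)·0.8905 + (36/75)·0.9978 = 0.942
IG = 0.9626 - 0.942 = 0.0206

0.0206


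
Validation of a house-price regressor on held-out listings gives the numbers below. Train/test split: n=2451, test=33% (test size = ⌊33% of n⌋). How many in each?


Test = ⌊2451·33/100⌋ = 808
Train = 2451 - 808 = 1643

Train: 1643, Test: 808


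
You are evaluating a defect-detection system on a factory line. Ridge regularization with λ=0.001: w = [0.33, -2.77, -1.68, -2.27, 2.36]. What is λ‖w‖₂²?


‖w‖₂² = (0.33)² + (-2.77)² + (-1.68)² + (-2.27)² + (2.36)²
     = 0.1089 + 7.6729 + 2.8224 + 5.1529 + 5.5696
     = 21.3267
λ·‖w‖₂² = 0.001·21.3267 = 0.021327

0.021327


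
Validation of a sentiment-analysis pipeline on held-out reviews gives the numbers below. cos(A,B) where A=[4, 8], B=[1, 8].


A·B = 4·1 + 8·8 = 68
‖A‖ = √80 = 8.9443, ‖B‖ = √65 = 8.0623
cos = 68/(√80·√65) = 68/√5200 = 0.943

0.943


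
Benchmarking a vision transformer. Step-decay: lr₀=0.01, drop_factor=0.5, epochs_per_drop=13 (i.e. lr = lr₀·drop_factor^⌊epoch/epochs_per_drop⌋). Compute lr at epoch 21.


n_drops = ⌊21/13⌋ = 1
lr = 0.01·0.5^1 = 0.01·0.5 = 0.005

0.005


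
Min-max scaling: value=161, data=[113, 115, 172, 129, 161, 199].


min=113, max=199
(161-113)/(199-113) = 48/86 = 0.5581

0.5581


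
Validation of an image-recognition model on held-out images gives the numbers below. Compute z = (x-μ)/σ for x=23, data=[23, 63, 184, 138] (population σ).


μ = 102, σ = 62.8132
z = (23 - 102)/62.8132 = -1.2577

-1.2577


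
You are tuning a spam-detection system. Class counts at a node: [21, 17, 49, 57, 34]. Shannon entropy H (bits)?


Probabilities: [21/178, 17/178, 49/178, 57/178, 34/178] ≈ [0.118, 0.0955, 0.2753, 0.3202, 0.191]
H = -((21/178)·log₂(21/178) + (17/178)·log₂(17/178) + (49/178)·log₂(49/178) + (57/178)·log₂(57/178) + (34/178)·log₂(34/178))
  = 2.1819 bits

2.1819 bits


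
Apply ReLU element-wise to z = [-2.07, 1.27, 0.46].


ReLU(-2.07) = max(0, -2.07) = 0.0
ReLU(1.27) = max(0, 1.27) = 1.27
ReLU(0.46) = max(0, 0.46) = 0.46
result = [0.0, 1.27, 0.46]

[0.0, 1.27, 0.46]


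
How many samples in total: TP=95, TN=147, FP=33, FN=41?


Total = TP + TN + FP + FN
= 95 + 147 + 33 + 41
= 316
(Predicted positive: 128, predicted negative: 188)

316


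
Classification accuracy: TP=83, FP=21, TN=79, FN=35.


Accuracy = (TP+TN)/(TP+TN+FP+FN)
= (83+79)/(218)
= 162/218 = 74.31%

74.31%


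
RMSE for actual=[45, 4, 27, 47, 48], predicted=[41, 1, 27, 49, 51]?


MSE = 38/5 = 7.6
RMSE = √(38/5) = 2.7568

2.7568


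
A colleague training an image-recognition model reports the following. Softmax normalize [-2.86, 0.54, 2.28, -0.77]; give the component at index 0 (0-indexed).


Exponentials: e^-2.86=0.0573, e^0.54=1.716, e^2.28=9.7767, e^-0.77=0.463
Sum = 12.013
Softmax = [0.0048, 0.1428, 0.8138, 0.0385]
p[0] = 0.0573/12.013 = 0.0048

0.0048


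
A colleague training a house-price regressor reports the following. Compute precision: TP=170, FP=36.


Precision = TP/(TP+FP)
= 170/(170+36)
= 170/206 = 82.52%

82.52%


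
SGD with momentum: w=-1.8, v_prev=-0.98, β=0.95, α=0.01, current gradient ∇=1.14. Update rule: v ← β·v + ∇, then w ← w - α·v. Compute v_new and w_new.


v_new = 0.95·-0.98 + 1.14 = -0.931 + 1.14 = 0.209
w_new = -1.8 - 0.01·0.209 = -1.8 - 0.00209 = -1.80209

v_new=0.209, w_new=-1.80209


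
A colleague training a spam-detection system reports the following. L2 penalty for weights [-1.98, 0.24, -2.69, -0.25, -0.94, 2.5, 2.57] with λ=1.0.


‖w‖₂² = (-1.98)² + (0.24)² + (-2.69)² + (-0.25)² + (-0.94)² + (2.5)² + (2.57)²
     = 3.9204 + 0.0576 + 7.2361 + 0.0625 + 0.8836 + 6.25 + 6.6049
     = 25.0151
λ·‖w‖₂² = 1.0·25.0151 = 25.0151

25.0151


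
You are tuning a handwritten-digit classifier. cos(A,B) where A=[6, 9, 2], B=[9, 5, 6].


A·B = 6·9 + 9·5 + 2·6 = 111
‖A‖ = √121 = 11, ‖B‖ = √142 = 11.9164
cos = 111/(√121·√142) = 111/√17182 = 0.8468

0.8468


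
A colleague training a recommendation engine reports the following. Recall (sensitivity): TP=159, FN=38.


Recall = TP/(TP+FN)
= 159/(159+38)
= 159/197 = 80.71%

80.71%


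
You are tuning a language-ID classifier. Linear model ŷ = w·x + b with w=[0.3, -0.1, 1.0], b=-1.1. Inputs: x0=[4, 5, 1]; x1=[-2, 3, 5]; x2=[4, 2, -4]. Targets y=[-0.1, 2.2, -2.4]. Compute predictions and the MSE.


ŷ0 = (0.3)·(4) + (-0.1)·(5) + (1.0)·(1) - 1.1 = 0.6
ŷ1 = (0.3)·(-2) + (-0.1)·(3) + (1.0)·(5) - 1.1 = 3.0
ŷ2 = (0.3)·(4) + (-0.1)·(2) + (1.0)·(-4) - 1.1 = -4.1
errors² = [0.49, 0.64, 2.89]
MSE = 4.0200/3 = 1.34

1.34


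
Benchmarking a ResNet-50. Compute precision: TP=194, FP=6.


Precision = TP/(TP+FP)
= 194/(194+6)
= 194/200 = 97.0%

97.0%


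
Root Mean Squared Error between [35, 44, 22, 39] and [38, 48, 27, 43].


MSE = 66/4 = 16.5
RMSE = √(66/4) = 4.062

4.062


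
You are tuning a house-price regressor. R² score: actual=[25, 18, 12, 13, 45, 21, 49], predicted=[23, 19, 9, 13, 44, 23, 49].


ȳ = 26.1429
SS_res = Σ(y-ŷ)² = 19
SS_tot = Σ(y-ȳ)² = 1344.86
R² = 1 - SS_res/SS_tot = 1 - 0.0141 = 0.9859

0.9859


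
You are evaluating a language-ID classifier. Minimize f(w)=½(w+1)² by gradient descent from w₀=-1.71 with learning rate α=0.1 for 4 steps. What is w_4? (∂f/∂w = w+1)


step 1: grad = -1.71+1 = -0.71; w = -1.71 - 0.1·(-0.71) = -1.639
step 2: grad = -1.639+1 = -0.639; w = -1.639 - 0.1·(-0.639) = -1.5751
step 3: grad = -1.5751+1 = -0.5751; w = -1.5751 - 0.1·(-0.5751) = -1.51759
step 4: grad = -1.51759+1 = -0.51759; w = -1.51759 - 0.1·(-0.51759) = -1.465831

-1.465831


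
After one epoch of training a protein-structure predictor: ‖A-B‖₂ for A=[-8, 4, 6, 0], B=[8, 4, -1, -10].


d = √((-8-8)² + (4-4)² + (6+ 1)² + (0+ 10)²)
  = √(256 + 0 + 49 + 100)
  = √405 = 20.1246

20.1246


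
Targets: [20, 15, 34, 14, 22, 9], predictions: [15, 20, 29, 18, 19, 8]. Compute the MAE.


Absolute errors: |20-15|=5, |15-20|=5, |34-29|=5, |14-18|=4, |22-19|=3, |9-8|=1
Sum = 23
MAE = 23/6 = 23/6

23/6


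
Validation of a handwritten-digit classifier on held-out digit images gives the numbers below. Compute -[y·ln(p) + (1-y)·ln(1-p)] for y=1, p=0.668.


BCE = -[y·ln(p) + (1-y)·ln(1-p)]
= -1·ln(0.668) - 0
= -ln(0.668) = 0.4035

0.4035


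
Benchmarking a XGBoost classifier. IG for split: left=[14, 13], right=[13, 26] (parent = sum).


Parent = [27, 39], H_parent = 0.976
H_left = 0.999 (n=27), H_right = 0.9183 (n=39)
H_children = (27/66)·0.999 + (39/66)·0.9183 = 0.9513
IG = 0.976 - 0.9513 = 0.0247

0.0247


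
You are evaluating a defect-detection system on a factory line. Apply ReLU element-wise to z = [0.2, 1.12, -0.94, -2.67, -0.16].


ReLU(0.2) = max(0, 0.2) = 0.2
ReLU(1.12) = max(0, 1.12) = 1.12
ReLU(-0.94) = max(0, -0.94) = 0.0
ReLU(-2.67) = max(0, -2.67) = 0.0
ReLU(-0.16) = max(0, -0.16) = 0.0
result = [0.2, 1.12, 0.0, 0.0, 0.0]

[0.2, 1.12, 0.0, 0.0, 0.0]


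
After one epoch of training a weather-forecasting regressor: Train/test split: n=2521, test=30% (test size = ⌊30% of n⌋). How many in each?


Test = ⌊2521·30/100⌋ = 756
Train = 2521 - 756 = 1765

Train: 1765, Test: 756


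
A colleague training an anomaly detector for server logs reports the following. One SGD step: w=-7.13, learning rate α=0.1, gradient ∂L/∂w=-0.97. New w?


w_new = w - α·∇
= -7.13 - 0.1·-0.97
= -7.13 + 0.097
= -7.033

-7.033


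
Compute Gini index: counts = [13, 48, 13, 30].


Probabilities: [13/104, 48/104, 13/104, 30/104] ≈ [0.125, 0.4615, 0.125, 0.2885]
Σpᵢ² = (169 + 2304 + 169 + 900)/104² = 3542/10816
Gini = 1 - Σpᵢ² = 1 - 3542/10816 = 0.6725

0.6725


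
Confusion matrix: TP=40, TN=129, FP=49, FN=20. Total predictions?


Total = TP + TN + FP + FN
= 40 + 129 + 49 + 20
= 238
(Predicted positive: 89, predicted negative: 149)

238


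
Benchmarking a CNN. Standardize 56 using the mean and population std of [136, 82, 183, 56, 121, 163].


μ = 123.5, σ = 43.8587
z = (56 - 123.5)/43.8587 = -1.539

-1.539


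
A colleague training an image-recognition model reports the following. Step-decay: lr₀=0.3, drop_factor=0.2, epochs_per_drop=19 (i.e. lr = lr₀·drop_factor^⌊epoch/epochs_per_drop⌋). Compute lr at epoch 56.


n_drops = ⌊56/19⌋ = 2
lr = 0.3·0.2^2 = 0.3·0.04 = 0.012

0.012


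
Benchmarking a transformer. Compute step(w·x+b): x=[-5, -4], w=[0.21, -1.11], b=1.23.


z = (-5)·(0.21) + (-4)·(-1.11) + 1.23
  = 4.62
step(z) = 1 (z≥0)

1


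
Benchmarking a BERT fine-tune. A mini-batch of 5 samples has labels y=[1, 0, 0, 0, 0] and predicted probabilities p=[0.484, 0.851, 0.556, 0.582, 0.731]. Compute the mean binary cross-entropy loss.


L[0] = -ln(0.484) = 0.7257
L[1] = -ln(1-0.851) = -ln(0.149) = 1.9038
L[2] = -ln(1-0.556) = -ln(0.444) = 0.8119
L[3] = -ln(1-0.582) = -ln(0.418) = 0.8723
L[4] = -ln(1-0.731) = -ln(0.269) = 1.313
mean = (0.7257 + 1.9038 + 0.8119 + 0.8723 + 1.313)/5 = 1.1253

1.1253


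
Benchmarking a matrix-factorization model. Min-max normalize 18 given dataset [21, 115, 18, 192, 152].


min=18, max=192
(18-18)/(192-18) = 0/174 = 0.0

0.0


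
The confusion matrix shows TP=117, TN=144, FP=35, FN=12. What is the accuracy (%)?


Accuracy = (TP+TN)/(TP+TN+FP+FN)
= (117+144)/(308)
= 261/308 = 84.74%

84.74%


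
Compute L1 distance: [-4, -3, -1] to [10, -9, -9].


d = |-4-10| + |-3+ 9| + |-1+ 9|
  = 14 + 6 + 8
  = 28

28


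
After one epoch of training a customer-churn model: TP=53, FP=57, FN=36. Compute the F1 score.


Precision = 53/110 = 0.4818
Recall = 53/89 = 0.5955
F1 = 2·P·R/(P+R) = 2·TP/(2·TP+FP+FN) = 106/(106+57+36) = 106/199 = 0.5327

0.5327


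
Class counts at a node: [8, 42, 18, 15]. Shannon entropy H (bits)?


Probabilities: [8/83, 42/83, 18/83, 15/83] ≈ [0.0964, 0.506, 0.2169, 0.1807]
H = -((8/83)·log₂(8/83) + (42/83)·log₂(42/83) + (18/83)·log₂(18/83) + (15/83)·log₂(15/83))
  = 1.7469 bits

1.7469 bits


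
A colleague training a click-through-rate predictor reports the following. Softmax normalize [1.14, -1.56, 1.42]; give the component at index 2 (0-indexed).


Exponentials: e^1.14=3.1268, e^-1.56=0.2101, e^1.42=4.1371
Sum = 7.474
Softmax = [0.4184, 0.0281, 0.5535]
p[2] = 4.1371/7.474 = 0.5535

0.5535


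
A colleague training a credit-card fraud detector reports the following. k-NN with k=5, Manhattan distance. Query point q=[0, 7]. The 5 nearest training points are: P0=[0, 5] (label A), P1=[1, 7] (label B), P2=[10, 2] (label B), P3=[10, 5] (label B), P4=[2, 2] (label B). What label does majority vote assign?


d(q,P0) = 2  (label A)
d(q,P1) = 1  (label B)
d(q,P2) = 15  (label B)
d(q,P3) = 12  (label B)
d(q,P4) = 7  (label B)
Votes: A=1, B=4
Majority → B

B


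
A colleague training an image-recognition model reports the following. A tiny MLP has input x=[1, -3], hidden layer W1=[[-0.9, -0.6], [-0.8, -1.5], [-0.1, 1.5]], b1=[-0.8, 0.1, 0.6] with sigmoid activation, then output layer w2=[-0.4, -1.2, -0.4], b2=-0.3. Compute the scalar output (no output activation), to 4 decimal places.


z1[0] = (-0.9)·(1) + (-0.6)·(-3) - 0.8 = 0.1
z1[1] = (-0.8)·(1) + (-1.5)·(-3) + 0.1 = 3.8
z1[2] = (-0.1)·(1) + (1.5)·(-3) + 0.6 = -4.0
h = sigmoid(z1) = [0.525, 0.9781, 0.018]
output = (-0.4)·(0.525) + (-1.2)·(0.9781) + (-0.4)·(0.018) - 0.3 = -1.6909

-1.6909


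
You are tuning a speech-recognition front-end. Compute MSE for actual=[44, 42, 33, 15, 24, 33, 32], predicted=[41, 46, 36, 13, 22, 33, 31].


Squared errors: (44-41)²=9, (42-46)²=16, (33-36)²=9, (15-13)²=4, (24-22)²=4, (33-33)²=0, (32-31)²=1
Sum = 43
MSE = 43/7 = 43/7

43/7


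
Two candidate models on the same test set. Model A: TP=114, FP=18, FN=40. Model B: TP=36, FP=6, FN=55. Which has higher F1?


Model A: P=114/132=0.8636, R=114/154=0.7403, F1=2PR/(P+R)=2TP/(2TP+FP+FN)=228/286=0.7972
Model B: P=36/42=0.8571, R=36/91=0.3956, F1=2PR/(P+R)=2TP/(2TP+FP+FN)=72/133=0.5414
0.7972 > 0.5414 → Model A

Model A


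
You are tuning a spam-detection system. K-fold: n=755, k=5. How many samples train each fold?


Fold size = 755/5 = 151
Training per fold = 755 - 151 = 604

604


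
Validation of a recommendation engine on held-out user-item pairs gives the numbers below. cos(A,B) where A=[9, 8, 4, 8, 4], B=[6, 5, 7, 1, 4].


A·B = 9·6 + 8·5 + 4·7 + 8·1 + 4·4 = 146
‖A‖ = √241 = 15.5242, ‖B‖ = √127 = 11.2694
cos = 146/(√241·√127) = 146/√30607 = 0.8345

0.8345


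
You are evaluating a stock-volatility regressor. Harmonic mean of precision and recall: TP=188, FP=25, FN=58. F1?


Precision = 188/213 = 0.8826
Recall = 188/246 = 0.7642
F1 = 2·P·R/(P+R) = 2·TP/(2·TP+FP+FN) = 376/(376+25+58) = 376/459 = 0.8192

0.8192


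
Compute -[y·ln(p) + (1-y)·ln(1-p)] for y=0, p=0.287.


BCE = -[y·ln(p) + (1-y)·ln(1-p)]
= -0 - 1·ln(1-0.287)
= -ln(0.713) = 0.3383

0.3383


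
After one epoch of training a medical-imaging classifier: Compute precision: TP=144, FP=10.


Precision = TP/(TP+FP)
= 144/(144+10)
= 144/154 = 93.51%

93.51%


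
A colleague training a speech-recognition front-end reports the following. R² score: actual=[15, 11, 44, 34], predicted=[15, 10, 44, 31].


ȳ = 26
SS_res = Σ(y-ŷ)² = 10
SS_tot = Σ(y-ȳ)² = 734
R² = 1 - SS_res/SS_tot = 1 - 0.0136 = 0.9864

0.9864


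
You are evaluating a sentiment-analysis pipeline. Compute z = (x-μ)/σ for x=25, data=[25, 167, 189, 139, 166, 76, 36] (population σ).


μ = 114, σ = 62.3492
z = (25 - 114)/62.3492 = -1.4274

-1.4274


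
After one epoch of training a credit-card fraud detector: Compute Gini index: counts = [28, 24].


Probabilities: [28/52, 24/52] ≈ [0.5385, 0.4615]
Σpᵢ² = (784 + 576)/52² = 1360/2704
Gini = 1 - Σpᵢ² = 1 - 1360/2704 = 0.497

0.497


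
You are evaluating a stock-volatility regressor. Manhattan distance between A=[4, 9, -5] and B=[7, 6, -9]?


d = |4-7| + |9-6| + |-5+ 9|
  = 3 + 3 + 4
  = 10

10


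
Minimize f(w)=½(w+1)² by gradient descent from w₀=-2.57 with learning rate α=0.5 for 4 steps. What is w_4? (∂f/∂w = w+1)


step 1: grad = -2.57+1 = -1.57; w = -2.57 - 0.5·(-1.57) = -1.785
step 2: grad = -1.785+1 = -0.785; w = -1.785 - 0.5·(-0.785) = -1.3925
step 3: grad = -1.3925+1 = -0.3925; w = -1.3925 - 0.5·(-0.3925) = -1.19625
step 4: grad = -1.19625+1 = -0.19625; w = -1.19625 - 0.5·(-0.19625) = -1.098125

-1.098125


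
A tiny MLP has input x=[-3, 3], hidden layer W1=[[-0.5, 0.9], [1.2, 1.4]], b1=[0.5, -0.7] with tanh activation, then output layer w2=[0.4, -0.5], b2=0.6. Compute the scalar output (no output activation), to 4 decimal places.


z1[0] = (-0.5)·(-3) + (0.9)·(3) + 0.5 = 4.7
z1[1] = (1.2)·(-3) + (1.4)·(3) - 0.7 = -0.1
h = tanh(z1) = [0.9998, -0.0997]
output = (0.4)·(0.9998) + (-0.5)·(-0.0997) + 0.6 = 1.0498

1.0498


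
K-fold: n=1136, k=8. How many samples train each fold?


Fold size = 1136/8 = 142
Training per fold = 1136 - 142 = 994

994


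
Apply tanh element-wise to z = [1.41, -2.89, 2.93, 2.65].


tanh(1.41) = 0.8875
tanh(-2.89) = -0.9938
tanh(2.93) = 0.9943
tanh(2.65) = 0.9901
result = [0.8875, -0.9938, 0.9943, 0.9901]

[0.8875, -0.9938, 0.9943, 0.9901]


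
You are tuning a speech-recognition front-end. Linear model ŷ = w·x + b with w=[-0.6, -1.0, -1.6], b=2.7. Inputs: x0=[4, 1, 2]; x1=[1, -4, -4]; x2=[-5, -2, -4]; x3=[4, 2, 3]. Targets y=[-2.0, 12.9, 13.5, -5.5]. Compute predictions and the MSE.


ŷ0 = (-0.6)·(4) + (-1.0)·(1) + (-1.6)·(2) + 2.7 = -3.9
ŷ1 = (-0.6)·(1) + (-1.0)·(-4) + (-1.6)·(-4) + 2.7 = 12.5
ŷ2 = (-0.6)·(-5) + (-1.0)·(-2) + (-1.6)·(-4) + 2.7 = 14.1
ŷ3 = (-0.6)·(4) + (-1.0)·(2) + (-1.6)·(3) + 2.7 = -6.5
errors² = [3.61, 0.16, 0.36, 1.0]
MSE = 5.1300/4 = 1.2825

1.2825


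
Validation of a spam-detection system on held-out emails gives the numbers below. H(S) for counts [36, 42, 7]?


Probabilities: [36/85, 42/85, 7/85] ≈ [0.4235, 0.4941, 0.0824]
H = -((36/85)·log₂(36/85) + (42/85)·log₂(42/85) + (7/85)·log₂(7/85))
  = 1.3241 bits

1.3241 bits


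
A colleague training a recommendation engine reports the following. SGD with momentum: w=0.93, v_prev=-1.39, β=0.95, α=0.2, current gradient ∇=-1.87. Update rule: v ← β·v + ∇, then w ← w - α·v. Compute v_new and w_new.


v_new = 0.95·-1.39 - 1.87 = -1.3205 - 1.87 = -3.1905
w_new = 0.93 - 0.2·-3.1905 = 0.93 + 0.6381 = 1.5681

v_new=-3.1905, w_new=1.5681


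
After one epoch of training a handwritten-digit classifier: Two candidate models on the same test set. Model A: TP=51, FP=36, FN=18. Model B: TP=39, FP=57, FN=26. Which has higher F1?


Model A: P=51/87=0.5862, R=51/69=0.7391, F1=2PR/(P+R)=2TP/(2TP+FP+FN)=102/156=0.6538
Model B: P=39/96=0.4062, R=39/65=0.6, F1=2PR/(P+R)=2TP/(2TP+FP+FN)=78/161=0.4845
0.6538 > 0.4845 → Model A

Model A


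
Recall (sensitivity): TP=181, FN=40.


Recall = TP/(TP+FN)
= 181/(181+40)
= 181/221 = 81.9%

81.9%


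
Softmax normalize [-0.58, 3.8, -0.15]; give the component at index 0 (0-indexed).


Exponentials: e^-0.58=0.5599, e^3.8=44.7012, e^-0.15=0.8607
Sum = 46.1218
Softmax = [0.0121, 0.9692, 0.0187]
p[0] = 0.5599/46.1218 = 0.0121

0.0121


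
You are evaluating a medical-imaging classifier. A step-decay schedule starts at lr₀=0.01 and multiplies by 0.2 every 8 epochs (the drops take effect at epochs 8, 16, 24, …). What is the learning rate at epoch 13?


n_drops = ⌊13/8⌋ = 1
lr = 0.01·0.2^1 = 0.01·0.2 = 0.002

0.002


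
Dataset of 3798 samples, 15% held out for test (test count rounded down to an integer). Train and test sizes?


Test = ⌊3798·15/100⌋ = 569
Train = 3798 - 569 = 3229

Train: 3229, Test: 569


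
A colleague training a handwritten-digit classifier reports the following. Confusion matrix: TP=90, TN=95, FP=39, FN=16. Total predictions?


Total = TP + TN + FP + FN
= 90 + 95 + 39 + 16
= 240
(Predicted positive: 129, predicted negative: 111)

240


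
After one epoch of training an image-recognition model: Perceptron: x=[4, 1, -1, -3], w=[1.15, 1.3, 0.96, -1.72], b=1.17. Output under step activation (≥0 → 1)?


z = (4)·(1.15) + (1)·(1.3) + (-1)·(0.96) + (-3)·(-1.72) + 1.17
  = 11.27
step(z) = 1 (z≥0)

1


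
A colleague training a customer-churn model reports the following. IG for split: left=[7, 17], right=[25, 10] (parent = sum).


Parent = [32, 27], H_parent = 0.9948
H_left = 0.8709 (n=24), H_right = 0.8631 (n=35)
H_children = (24/59)·0.8709 + (35/59)·0.8631 = 0.8663
IG = 0.9948 - 0.8663 = 0.1285

0.1285


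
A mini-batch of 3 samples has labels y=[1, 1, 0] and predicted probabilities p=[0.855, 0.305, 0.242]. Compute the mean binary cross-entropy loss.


L[0] = -ln(0.855) = 0.1567
L[1] = -ln(0.305) = 1.1874
L[2] = -ln(1-0.242) = -ln(0.758) = 0.2771
mean = (0.1567 + 1.1874 + 0.2771)/3 = 0.5404

0.5404


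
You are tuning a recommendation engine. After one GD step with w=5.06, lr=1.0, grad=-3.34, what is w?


w_new = w - α·∇
= 5.06 - 1.0·-3.34
= 5.06 + 3.34
= 8.4

8.4


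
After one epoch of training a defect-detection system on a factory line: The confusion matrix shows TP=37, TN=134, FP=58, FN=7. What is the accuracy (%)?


Accuracy = (TP+TN)/(TP+TN+FP+FN)
= (37+134)/(236)
= 171/236 = 72.46%

72.46%


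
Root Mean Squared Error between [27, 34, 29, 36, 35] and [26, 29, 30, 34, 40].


MSE = 56/5 = 11.2
RMSE = √(56/5) = 3.3466

3.3466


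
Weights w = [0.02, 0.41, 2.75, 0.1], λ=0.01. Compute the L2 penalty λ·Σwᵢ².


‖w‖₂² = (0.02)² + (0.41)² + (2.75)² + (0.1)²
     = 0.0004 + 0.1681 + 7.5625 + 0.01
     = 7.741
λ·‖w‖₂² = 0.01·7.741 = 0.07741

0.07741


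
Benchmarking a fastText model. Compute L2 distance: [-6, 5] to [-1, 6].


d = √((-6+ 1)² + (5-6)²)
  = √(25 + 1)
  = √26 = 5.099

5.099


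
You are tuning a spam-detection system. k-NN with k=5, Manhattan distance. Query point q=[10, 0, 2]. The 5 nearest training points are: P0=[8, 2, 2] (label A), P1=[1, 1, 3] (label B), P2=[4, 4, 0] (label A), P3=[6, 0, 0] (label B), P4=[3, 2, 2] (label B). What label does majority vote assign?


d(q,P0) = 4  (label A)
d(q,P1) = 11  (label B)
d(q,P2) = 12  (label A)
d(q,P3) = 6  (label B)
d(q,P4) = 9  (label B)
Votes: A=2, B=3
Majority → B

B


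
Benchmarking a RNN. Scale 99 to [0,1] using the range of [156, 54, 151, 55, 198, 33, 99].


min=33, max=198
(99-33)/(198-33) = 66/165 = 0.4

0.4


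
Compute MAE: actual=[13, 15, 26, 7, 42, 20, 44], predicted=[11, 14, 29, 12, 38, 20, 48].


Absolute errors: |13-11|=2, |15-14|=1, |26-29|=3, |7-12|=5, |42-38|=4, |20-20|=0, |44-48|=4
Sum = 19
MAE = 19/7 = 19/7

19/7


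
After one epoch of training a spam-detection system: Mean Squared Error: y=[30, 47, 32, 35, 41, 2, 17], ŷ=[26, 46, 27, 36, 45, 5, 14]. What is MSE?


Squared errors: (30-26)²=16, (47-46)²=1, (32-27)²=25, (35-36)²=1, (41-45)²=16, (2-5)²=9, (17-14)²=9
Sum = 77
MSE = 77/7 = 11

11


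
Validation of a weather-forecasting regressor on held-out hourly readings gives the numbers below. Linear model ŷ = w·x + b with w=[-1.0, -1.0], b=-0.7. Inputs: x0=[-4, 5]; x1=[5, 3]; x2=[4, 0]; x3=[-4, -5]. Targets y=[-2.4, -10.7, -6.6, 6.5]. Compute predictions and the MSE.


ŷ0 = (-1.0)·(-4) + (-1.0)·(5) - 0.7 = -1.7
ŷ1 = (-1.0)·(5) + (-1.0)·(3) - 0.7 = -8.7
ŷ2 = (-1.0)·(4) + (-1.0)·(0) - 0.7 = -4.7
ŷ3 = (-1.0)·(-4) + (-1.0)·(-5) - 0.7 = 8.3
errors² = [0.49, 4.0, 3.61, 3.24]
MSE = 11.3400/4 = 2.835

2.835


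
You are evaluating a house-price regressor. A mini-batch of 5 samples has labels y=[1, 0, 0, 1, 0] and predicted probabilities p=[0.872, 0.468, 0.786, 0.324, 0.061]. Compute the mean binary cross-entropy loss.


L[0] = -ln(0.872) = 0.137
L[1] = -ln(1-0.468) = -ln(0.532) = 0.6311
L[2] = -ln(1-0.786) = -ln(0.214) = 1.5418
L[3] = -ln(0.324) = 1.127
L[4] = -ln(1-0.061) = -ln(0.939) = 0.0629
mean = (0.137 + 0.6311 + 1.5418 + 1.127 + 0.0629)/5 = 0.7

0.7


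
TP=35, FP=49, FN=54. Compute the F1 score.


Precision = 35/84 = 0.4167
Recall = 35/89 = 0.3933
F1 = 2·P·R/(P+R) = 2·TP/(2·TP+FP+FN) = 70/(70+49+54) = 70/173 = 0.4046

0.4046


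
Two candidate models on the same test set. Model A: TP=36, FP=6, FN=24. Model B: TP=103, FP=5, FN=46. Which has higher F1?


Model A: P=36/42=0.8571, R=36/60=0.6, F1=2PR/(P+R)=2TP/(2TP+FP+FN)=72/102=0.7059
Model B: P=103/108=0.9537, R=103/149=0.6913, F1=2PR/(P+R)=2TP/(2TP+FP+FN)=206/257=0.8016
0.7059 < 0.8016 → Model B

Model B


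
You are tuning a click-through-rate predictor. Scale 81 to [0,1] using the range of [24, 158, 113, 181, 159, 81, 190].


min=24, max=190
(81-24)/(190-24) = 57/166 = 0.3434

0.3434


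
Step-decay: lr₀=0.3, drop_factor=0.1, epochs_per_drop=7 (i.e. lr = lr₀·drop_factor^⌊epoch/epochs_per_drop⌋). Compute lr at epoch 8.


n_drops = ⌊8/7⌋ = 1
lr = 0.3·0.1^1 = 0.3·0.1 = 0.03

0.03


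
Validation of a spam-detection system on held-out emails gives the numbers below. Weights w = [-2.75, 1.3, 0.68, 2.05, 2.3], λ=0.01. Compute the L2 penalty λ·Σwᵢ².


‖w‖₂² = (-2.75)² + (1.3)² + (0.68)² + (2.05)² + (2.3)²
     = 7.5625 + 1.69 + 0.4624 + 4.2025 + 5.29
     = 19.2074
λ·‖w‖₂² = 0.01·19.2074 = 0.192074

0.192074


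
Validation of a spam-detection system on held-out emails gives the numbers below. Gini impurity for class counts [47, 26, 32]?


Probabilities: [47/105, 26/105, 32/105] ≈ [0.4476, 0.2476, 0.3048]
Σpᵢ² = (2209 + 676 + 1024)/105² = 3909/11025
Gini = 1 - Σpᵢ² = 1 - 3909/11025 = 0.6454

0.6454


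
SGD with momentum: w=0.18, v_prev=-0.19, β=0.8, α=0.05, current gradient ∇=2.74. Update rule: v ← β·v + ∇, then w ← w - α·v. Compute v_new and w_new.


v_new = 0.8·-0.19 + 2.74 = -0.152 + 2.74 = 2.588
w_new = 0.18 - 0.05·2.588 = 0.18 - 0.1294 = 0.0506

v_new=2.588, w_new=0.0506


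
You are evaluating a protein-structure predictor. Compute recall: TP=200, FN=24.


Recall = TP/(TP+FN)
= 200/(200+24)
= 200/224 = 89.29%

89.29%


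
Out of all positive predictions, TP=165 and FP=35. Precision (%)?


Precision = TP/(TP+FP)
= 165/(165+35)
= 165/200 = 82.5%

82.5%


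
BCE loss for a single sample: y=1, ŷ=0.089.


BCE = -[y·ln(p) + (1-y)·ln(1-p)]
= -1·ln(0.089) - 0
= -ln(0.089) = 2.4191

2.4191


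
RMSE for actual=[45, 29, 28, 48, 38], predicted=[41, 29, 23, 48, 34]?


MSE = 57/5 = 11.4
RMSE = √(57/5) = 3.3764

3.3764


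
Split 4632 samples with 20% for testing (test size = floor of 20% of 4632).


Test = ⌊4632·20/100⌋ = 926
Train = 4632 - 926 = 3706

Train: 3706, Test: 926


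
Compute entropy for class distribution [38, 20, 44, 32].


Probabilities: [38/134, 20/134, 44/134, 32/134] ≈ [0.2836, 0.1493, 0.3284, 0.2388]
H = -((38/134)·log₂(38/134) + (20/134)·log₂(20/134) + (44/134)·log₂(44/134) + (32/134)·log₂(32/134))
  = 1.9461 bits

1.9461 bits


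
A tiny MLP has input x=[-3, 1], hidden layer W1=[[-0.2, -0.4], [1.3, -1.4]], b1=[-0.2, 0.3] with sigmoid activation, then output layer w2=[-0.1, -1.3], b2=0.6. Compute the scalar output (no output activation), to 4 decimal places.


z1[0] = (-0.2)·(-3) + (-0.4)·(1) - 0.2 = 0.0
z1[1] = (1.3)·(-3) + (-1.4)·(1) + 0.3 = -5.0
h = sigmoid(z1) = [0.5, 0.0067]
output = (-0.1)·(0.5) + (-1.3)·(0.0067) + 0.6 = 0.5413

0.5413


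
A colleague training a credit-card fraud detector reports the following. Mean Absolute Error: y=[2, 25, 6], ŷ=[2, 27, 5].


Absolute errors: |2-2|=0, |25-27|=2, |6-5|=1
Sum = 3
MAE = 3/3 = 1

1


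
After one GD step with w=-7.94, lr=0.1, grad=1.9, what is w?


w_new = w - α·∇
= -7.94 - 0.1·1.9
= -7.94 - 0.19
= -8.13

-8.13


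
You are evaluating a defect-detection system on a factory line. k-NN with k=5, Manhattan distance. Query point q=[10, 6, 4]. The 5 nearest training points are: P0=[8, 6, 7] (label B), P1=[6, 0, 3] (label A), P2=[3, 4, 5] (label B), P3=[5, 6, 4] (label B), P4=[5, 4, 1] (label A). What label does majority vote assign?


d(q,P0) = 5  (label B)
d(q,P1) = 11  (label A)
d(q,P2) = 10  (label B)
d(q,P3) = 5  (label B)
d(q,P4) = 10  (label A)
Votes: A=2, B=3
Majority → B

B


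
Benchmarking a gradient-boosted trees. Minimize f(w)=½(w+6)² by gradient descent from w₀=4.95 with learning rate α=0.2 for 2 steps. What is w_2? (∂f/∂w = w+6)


step 1: grad = 4.95+6 = 10.95; w = 4.95 - 0.2·(10.95) = 2.76
step 2: grad = 2.76+6 = 8.76; w = 2.76 - 0.2·(8.76) = 1.008

1.008


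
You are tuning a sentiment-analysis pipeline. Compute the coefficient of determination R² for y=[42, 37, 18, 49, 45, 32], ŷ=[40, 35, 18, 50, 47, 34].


ȳ = 37.1667
SS_res = Σ(y-ŷ)² = 17
SS_tot = Σ(y-ȳ)² = 618.83
R² = 1 - SS_res/SS_tot = 1 - 0.0275 = 0.9725

0.9725


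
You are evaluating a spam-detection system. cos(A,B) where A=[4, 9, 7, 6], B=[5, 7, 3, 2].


A·B = 4·5 + 9·7 + 7·3 + 6·2 = 116
‖A‖ = √182 = 13.4907, ‖B‖ = √87 = 9.3274
cos = 116/(√182·√87) = 116/√15834 = 0.9219

0.9219


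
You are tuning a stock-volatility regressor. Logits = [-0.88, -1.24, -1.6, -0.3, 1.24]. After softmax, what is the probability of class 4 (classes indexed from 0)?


Exponentials: e^-0.88=0.4148, e^-1.24=0.2894, e^-1.6=0.2019, e^-0.3=0.7408, e^1.24=3.4556
Sum = 5.1025
Softmax = [0.0813, 0.0567, 0.0396, 0.1452, 0.6772]
p[4] = 3.4556/5.1025 = 0.6772

0.6772


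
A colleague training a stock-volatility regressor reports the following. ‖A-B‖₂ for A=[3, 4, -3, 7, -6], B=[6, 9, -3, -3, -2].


d = √((3-6)² + (4-9)² + (-3+ 3)² + (7+ 3)² + (-6+ 2)²)
  = √(9 + 25 + 0 + 100 + 16)
  = √150 = 12.2474

12.2474


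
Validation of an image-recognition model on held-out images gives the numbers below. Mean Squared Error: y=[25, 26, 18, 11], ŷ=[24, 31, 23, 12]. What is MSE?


Squared errors: (25-24)²=1, (26-31)²=25, (18-23)²=25, (11-12)²=1
Sum = 52
MSE = 52/4 = 13

13


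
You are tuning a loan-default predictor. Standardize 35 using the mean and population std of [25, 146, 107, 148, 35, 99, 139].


μ = 99.8571, σ = 47.5708
z = (35 - 99.8571)/47.5708 = -1.3634

-1.3634


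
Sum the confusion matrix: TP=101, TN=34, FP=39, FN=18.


Total = TP + TN + FP + FN
= 101 + 34 + 39 + 18
= 192
(Predicted positive: 140, predicted negative: 52)

192


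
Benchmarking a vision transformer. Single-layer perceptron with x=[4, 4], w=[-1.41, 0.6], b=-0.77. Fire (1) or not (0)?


z = (4)·(-1.41) + (4)·(0.6) - 0.77
  = -4.01
step(z) = 0 (z<0)

0


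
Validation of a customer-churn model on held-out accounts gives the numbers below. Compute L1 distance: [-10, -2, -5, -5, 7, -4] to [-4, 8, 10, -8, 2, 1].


d = |-10+ 4| + |-2-8| + |-5-10| + |-5+ 8| + |7-2| + |-4-1|
  = 6 + 10 + 15 + 3 + 5 + 5
  = 44

44


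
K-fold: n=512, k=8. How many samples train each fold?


Fold size = 512/8 = 64
Training per fold = 512 - 64 = 448

448


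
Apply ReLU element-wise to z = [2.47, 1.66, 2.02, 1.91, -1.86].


ReLU(2.47) = max(0, 2.47) = 2.47
ReLU(1.66) = max(0, 1.66) = 1.66
ReLU(2.02) = max(0, 2.02) = 2.02
ReLU(1.91) = max(0, 1.91) = 1.91
ReLU(-1.86) = max(0, -1.86) = 0.0
result = [2.47, 1.66, 2.02, 1.91, 0.0]

[2.47, 1.66, 2.02, 1.91, 0.0]
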